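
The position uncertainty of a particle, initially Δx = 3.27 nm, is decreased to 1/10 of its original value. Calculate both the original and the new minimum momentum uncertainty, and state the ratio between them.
Original Δp_min = 1.612 × 10^-26 kg·m/s; new Δp'_min = 1.612 × 10^-25 kg·m/s; ratio Δp'_min/Δp_min = 10.

From the uncertainty principle ΔxΔp ≥ ℏ/2, the minimum momentum uncertainty is Δp_min = ℏ/(2Δx).

Original (Δx = 3.27 nm = 3.270e-09 m):
Δp_min = (1.055e-34 J·s)/(2 × 3.270e-09 m) = 1.612e-26 kg·m/s

When Δx → (1/10)Δx:
Δp'_min = ℏ/(2 × (1/10)Δx) = 10 × ℏ/(2Δx) = 10 × Δp_min
Δp'_min = 10 × 1.612e-26 kg·m/s = 1.612e-25 kg·m/s

Since Δp_min ∝ 1/Δx, when Δx is decreased to 1/10 of its original value, Δp_min increases to 10 times its original value.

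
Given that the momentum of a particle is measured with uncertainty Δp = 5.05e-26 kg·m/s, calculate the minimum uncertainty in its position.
1.044 nm

Using the Heisenberg uncertainty principle:
ΔxΔp ≥ ℏ/2

The minimum uncertainty in position is:
Δx_min = ℏ/(2Δp)
Δx_min = (1.055e-34 J·s) / (2 × 5.050e-26 kg·m/s)
Δx_min = 1.044e-09 m = 1.044 nm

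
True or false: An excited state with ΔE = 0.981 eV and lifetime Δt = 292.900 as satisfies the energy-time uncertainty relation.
No, it violates the uncertainty relation.

Calculate the product ΔEΔt:
ΔE = 0.981 eV = 1.572e-19 J
ΔEΔt = (1.572e-19 J) × (2.929e-16 s)
ΔEΔt = 4.604e-35 J·s

Compare to the minimum allowed value ℏ/2:
ℏ/2 = 5.273e-35 J·s

Since ΔEΔt = 4.604e-35 J·s < 5.273e-35 J·s = ℏ/2,
this violates the uncertainty relation.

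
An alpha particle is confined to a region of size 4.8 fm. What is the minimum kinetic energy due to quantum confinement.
56.676 keV

Using the uncertainty principle:

1. Position uncertainty: Δx ≈ 4.800e-15 m
2. Minimum momentum uncertainty: Δp = ℏ/(2Δx) = 1.099e-20 kg·m/s
3. Minimum kinetic energy:
   KE = (Δp)²/(2m) = (1.099e-20)²/(2 × 6.645e-27 kg)
   KE = 9.080e-15 J = 56.676 keV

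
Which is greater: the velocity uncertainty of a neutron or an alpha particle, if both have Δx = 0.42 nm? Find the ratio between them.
The neutron has the larger minimum velocity uncertainty, by a ratio of 4.0.

For both particles, Δp_min = ℏ/(2Δx) = 1.255e-25 kg·m/s (same for both).

The velocity uncertainty is Δv = Δp/m:
- neutron: Δv = 1.255e-25 / 1.675e-27 = 7.496e+01 m/s = 74.955 m/s
- alpha particle: Δv = 1.255e-25 / 6.645e-27 = 1.889e+01 m/s = 18.894 m/s

Ratio: 7.496e+01 / 1.889e+01 = 4.0

The lighter particle has larger velocity uncertainty because Δv ∝ 1/m.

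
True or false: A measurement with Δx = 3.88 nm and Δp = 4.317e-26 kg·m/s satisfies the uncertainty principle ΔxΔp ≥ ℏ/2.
Yes, it satisfies the uncertainty principle.

Calculate the product ΔxΔp:
ΔxΔp = (3.880e-09 m) × (4.317e-26 kg·m/s)
ΔxΔp = 1.675e-34 J·s

Compare to the minimum allowed value ℏ/2:
ℏ/2 = 5.273e-35 J·s

Since ΔxΔp = 1.675e-34 J·s ≥ 5.273e-35 J·s = ℏ/2,
the measurement satisfies the uncertainty principle.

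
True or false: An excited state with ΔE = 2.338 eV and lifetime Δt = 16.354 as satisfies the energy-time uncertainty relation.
No, it violates the uncertainty relation.

Calculate the product ΔEΔt:
ΔE = 2.338 eV = 3.746e-19 J
ΔEΔt = (3.746e-19 J) × (1.635e-17 s)
ΔEΔt = 6.126e-36 J·s

Compare to the minimum allowed value ℏ/2:
ℏ/2 = 5.273e-35 J·s

Since ΔEΔt = 6.126e-36 J·s < 5.273e-35 J·s = ℏ/2,
this violates the uncertainty relation.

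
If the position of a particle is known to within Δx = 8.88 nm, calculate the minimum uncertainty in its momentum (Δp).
5.938 × 10^-27 kg·m/s

Using the Heisenberg uncertainty principle:
ΔxΔp ≥ ℏ/2

The minimum uncertainty in momentum is:
Δp_min = ℏ/(2Δx)
Δp_min = (1.055e-34 J·s) / (2 × 8.880e-09 m)
Δp_min = 5.938e-27 kg·m/s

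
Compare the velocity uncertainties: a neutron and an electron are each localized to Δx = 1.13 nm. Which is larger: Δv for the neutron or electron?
The electron has the larger minimum velocity uncertainty, by a ratio of 1838.7.

For both particles, Δp_min = ℏ/(2Δx) = 4.666e-26 kg·m/s (same for both).

The velocity uncertainty is Δv = Δp/m:
- neutron: Δv = 4.666e-26 / 1.675e-27 = 2.786e+01 m/s = 27.859 m/s
- electron: Δv = 4.666e-26 / 9.109e-31 = 5.122e+04 m/s = 51.225 km/s

Ratio: 5.122e+04 / 2.786e+01 = 1838.7

The lighter particle has larger velocity uncertainty because Δv ∝ 1/m.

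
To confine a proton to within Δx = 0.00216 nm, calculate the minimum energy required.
1.112 eV

Localizing a particle requires giving it sufficient momentum uncertainty:

1. From uncertainty principle: Δp ≥ ℏ/(2Δx)
   Δp_min = (1.055e-34 J·s) / (2 × 2.160e-12 m)
   Δp_min = 2.441e-23 kg·m/s

2. This momentum uncertainty corresponds to kinetic energy:
   KE ≈ (Δp)²/(2m) = (2.441e-23)²/(2 × 1.673e-27 kg)
   KE = 1.781e-19 J = 1.112 eV

Tighter localization requires more energy.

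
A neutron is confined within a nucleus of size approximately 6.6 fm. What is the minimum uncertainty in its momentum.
7.989 × 10^-21 kg·m/s

Using the Heisenberg uncertainty principle:
ΔxΔp ≥ ℏ/2

With Δx ≈ L = 6.600e-15 m (the confinement size):
Δp_min = ℏ/(2Δx)
Δp_min = (1.055e-34 J·s) / (2 × 6.600e-15 m)
Δp_min = 7.989e-21 kg·m/s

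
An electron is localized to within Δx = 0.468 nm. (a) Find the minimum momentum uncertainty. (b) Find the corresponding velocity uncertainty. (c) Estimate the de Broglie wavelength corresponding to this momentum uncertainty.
(a) Δp_min = 1.127 × 10^-25 kg·m/s
(b) Δv_min = 123.683 km/s
(c) λ_dB = 5.881 nm

Step-by-step:

(a) From the uncertainty principle:
Δp_min = ℏ/(2Δx) = (1.055e-34 J·s)/(2 × 4.680e-10 m) = 1.127e-25 kg·m/s

(b) The velocity uncertainty:
Δv = Δp/m = (1.127e-25 kg·m/s)/(9.109e-31 kg) = 1.237e+05 m/s = 123.683 km/s

(c) The de Broglie wavelength for this momentum:
λ = h/p = (6.626e-34 J·s)/(1.127e-25 kg·m/s) = 5.881e-09 m = 5.881 nm

Note: The de Broglie wavelength is comparable to the localization size, as expected from wave-particle duality.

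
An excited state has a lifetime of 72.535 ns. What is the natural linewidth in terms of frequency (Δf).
1.097 MHz

Using the energy-time uncertainty principle and E = hf:
ΔEΔt ≥ ℏ/2
hΔf·Δt ≥ ℏ/2

The minimum frequency uncertainty is:
Δf = ℏ/(2hτ) = 1/(4πτ)
Δf = 1/(4π × 7.253e-08 s)
Δf = 1.097e+06 Hz = 1.097 MHz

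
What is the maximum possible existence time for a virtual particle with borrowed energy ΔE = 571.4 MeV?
5.760 × 10^-25 s

Using the energy-time uncertainty principle:
ΔEΔt ≥ ℏ/2

For a virtual particle borrowing energy ΔE, the maximum lifetime is:
Δt_max = ℏ/(2ΔE)

Converting energy:
ΔE = 571.4 MeV = 9.155e-11 J

Δt_max = (1.055e-34 J·s) / (2 × 9.155e-11 J)
Δt_max = 5.760e-25 s = 5.760 × 10^-25 s

Virtual particles with higher borrowed energy exist for shorter times.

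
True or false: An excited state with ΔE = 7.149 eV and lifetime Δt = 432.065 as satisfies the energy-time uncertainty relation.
Yes, it satisfies the uncertainty relation.

Calculate the product ΔEΔt:
ΔE = 7.149 eV = 1.145e-18 J
ΔEΔt = (1.145e-18 J) × (4.321e-16 s)
ΔEΔt = 4.949e-34 J·s

Compare to the minimum allowed value ℏ/2:
ℏ/2 = 5.273e-35 J·s

Since ΔEΔt = 4.949e-34 J·s ≥ 5.273e-35 J·s = ℏ/2,
this satisfies the uncertainty relation.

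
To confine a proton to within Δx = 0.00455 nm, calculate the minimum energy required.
250.571 meV

Localizing a particle requires giving it sufficient momentum uncertainty:

1. From uncertainty principle: Δp ≥ ℏ/(2Δx)
   Δp_min = (1.055e-34 J·s) / (2 × 4.550e-12 m)
   Δp_min = 1.159e-23 kg·m/s

2. This momentum uncertainty corresponds to kinetic energy:
   KE ≈ (Δp)²/(2m) = (1.159e-23)²/(2 × 1.673e-27 kg)
   KE = 4.015e-20 J = 250.571 meV

Tighter localization requires more energy.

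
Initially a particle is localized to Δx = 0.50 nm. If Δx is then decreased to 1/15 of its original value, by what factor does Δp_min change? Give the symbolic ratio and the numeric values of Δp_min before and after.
Original Δp_min = 1.055 × 10^-25 kg·m/s; new Δp'_min = 1.582 × 10^-24 kg·m/s; ratio Δp'_min/Δp_min = 15.

From the uncertainty principle ΔxΔp ≥ ℏ/2, the minimum momentum uncertainty is Δp_min = ℏ/(2Δx).

Original (Δx = 0.50 nm = 5.000e-10 m):
Δp_min = (1.055e-34 J·s)/(2 × 5.000e-10 m) = 1.055e-25 kg·m/s

When Δx → (1/15)Δx:
Δp'_min = ℏ/(2 × (1/15)Δx) = 15 × ℏ/(2Δx) = 15 × Δp_min
Δp'_min = 15 × 1.055e-25 kg·m/s = 1.582e-24 kg·m/s

Since Δp_min ∝ 1/Δx, when Δx is decreased to 1/15 of its original value, Δp_min increases to 15 times its original value.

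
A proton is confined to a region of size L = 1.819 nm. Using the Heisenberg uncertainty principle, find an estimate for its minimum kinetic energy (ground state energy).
1.568 μeV

Using the uncertainty principle to estimate ground state energy:

1. The position uncertainty is approximately the confinement size:
   Δx ≈ L = 1.819e-09 m

2. From ΔxΔp ≥ ℏ/2, the minimum momentum uncertainty is:
   Δp ≈ ℏ/(2L) = 2.899e-26 kg·m/s

3. The kinetic energy is approximately:
   KE ≈ (Δp)²/(2m) = (2.899e-26)²/(2 × 1.673e-27 kg)
   KE ≈ 2.512e-25 J = 1.568 μeV

This is an order-of-magnitude estimate of the ground state energy.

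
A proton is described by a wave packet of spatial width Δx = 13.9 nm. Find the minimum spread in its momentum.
3.793 × 10^-27 kg·m/s

For a wave packet, the spatial width Δx and momentum spread Δp are related by the uncertainty principle:
ΔxΔp ≥ ℏ/2

The minimum momentum spread is:
Δp_min = ℏ/(2Δx)
Δp_min = (1.055e-34 J·s) / (2 × 1.390e-08 m)
Δp_min = 3.793e-27 kg·m/s

A wave packet cannot have both a well-defined position and well-defined momentum.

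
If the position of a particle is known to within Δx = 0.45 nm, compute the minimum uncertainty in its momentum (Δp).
1.172 × 10^-25 kg·m/s

Using the Heisenberg uncertainty principle:
ΔxΔp ≥ ℏ/2

The minimum uncertainty in momentum is:
Δp_min = ℏ/(2Δx)
Δp_min = (1.055e-34 J·s) / (2 × 4.500e-10 m)
Δp_min = 1.172e-25 kg·m/s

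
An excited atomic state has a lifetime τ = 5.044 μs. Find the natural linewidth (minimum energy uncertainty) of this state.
65.247 peV

Using the energy-time uncertainty principle:
ΔEΔt ≥ ℏ/2

The lifetime τ represents the time uncertainty Δt.
The natural linewidth (minimum energy uncertainty) is:

ΔE = ℏ/(2τ)
ΔE = (1.055e-34 J·s) / (2 × 5.044e-06 s)
ΔE = 1.045e-29 J = 65.247 peV

This natural linewidth limits the precision of spectroscopic measurements.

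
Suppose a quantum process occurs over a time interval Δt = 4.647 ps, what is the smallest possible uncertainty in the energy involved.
70.821 μeV

Using the energy-time uncertainty principle:
ΔEΔt ≥ ℏ/2

The minimum uncertainty in energy is:
ΔE_min = ℏ/(2Δt)
ΔE_min = (1.055e-34 J·s) / (2 × 4.647e-12 s)
ΔE_min = 1.135e-23 J = 70.821 μeV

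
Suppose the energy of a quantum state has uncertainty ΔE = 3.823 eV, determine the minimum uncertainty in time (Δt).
86.086 as

Using the energy-time uncertainty principle:
ΔEΔt ≥ ℏ/2

The minimum uncertainty in time is:
Δt_min = ℏ/(2ΔE)
Δt_min = (1.055e-34 J·s) / (2 × 6.125e-19 J)
Δt_min = 8.609e-17 s = 86.086 as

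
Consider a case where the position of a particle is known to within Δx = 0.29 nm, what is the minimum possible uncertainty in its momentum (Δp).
1.818 × 10^-25 kg·m/s

Using the Heisenberg uncertainty principle:
ΔxΔp ≥ ℏ/2

The minimum uncertainty in momentum is:
Δp_min = ℏ/(2Δx)
Δp_min = (1.055e-34 J·s) / (2 × 2.900e-10 m)
Δp_min = 1.818e-25 kg·m/s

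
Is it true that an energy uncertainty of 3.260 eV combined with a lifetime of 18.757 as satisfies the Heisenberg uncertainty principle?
No, it violates the uncertainty relation.

Calculate the product ΔEΔt:
ΔE = 3.260 eV = 5.223e-19 J
ΔEΔt = (5.223e-19 J) × (1.876e-17 s)
ΔEΔt = 9.797e-36 J·s

Compare to the minimum allowed value ℏ/2:
ℏ/2 = 5.273e-35 J·s

Since ΔEΔt = 9.797e-36 J·s < 5.273e-35 J·s = ℏ/2,
this violates the uncertainty relation.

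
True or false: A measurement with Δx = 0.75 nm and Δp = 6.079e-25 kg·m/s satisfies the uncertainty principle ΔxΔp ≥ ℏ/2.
Yes, it satisfies the uncertainty principle.

Calculate the product ΔxΔp:
ΔxΔp = (7.500e-10 m) × (6.079e-25 kg·m/s)
ΔxΔp = 4.559e-34 J·s

Compare to the minimum allowed value ℏ/2:
ℏ/2 = 5.273e-35 J·s

Since ΔxΔp = 4.559e-34 J·s ≥ 5.273e-35 J·s = ℏ/2,
the measurement satisfies the uncertainty principle.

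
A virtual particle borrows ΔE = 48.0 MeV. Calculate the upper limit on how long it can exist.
6.856 ys

Using the energy-time uncertainty principle:
ΔEΔt ≥ ℏ/2

For a virtual particle borrowing energy ΔE, the maximum lifetime is:
Δt_max = ℏ/(2ΔE)

Converting energy:
ΔE = 48.0 MeV = 7.690e-12 J

Δt_max = (1.055e-34 J·s) / (2 × 7.690e-12 J)
Δt_max = 6.856e-24 s = 6.856 ys

Virtual particles with higher borrowed energy exist for shorter times.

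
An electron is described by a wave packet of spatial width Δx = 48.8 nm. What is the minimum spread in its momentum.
1.081 × 10^-27 kg·m/s

For a wave packet, the spatial width Δx and momentum spread Δp are related by the uncertainty principle:
ΔxΔp ≥ ℏ/2

The minimum momentum spread is:
Δp_min = ℏ/(2Δx)
Δp_min = (1.055e-34 J·s) / (2 × 4.880e-08 m)
Δp_min = 1.081e-27 kg·m/s

A wave packet cannot have both a well-defined position and well-defined momentum.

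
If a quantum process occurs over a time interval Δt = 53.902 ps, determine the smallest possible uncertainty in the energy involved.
6.106 μeV

Using the energy-time uncertainty principle:
ΔEΔt ≥ ℏ/2

The minimum uncertainty in energy is:
ΔE_min = ℏ/(2Δt)
ΔE_min = (1.055e-34 J·s) / (2 × 5.390e-11 s)
ΔE_min = 9.782e-25 J = 6.106 μeV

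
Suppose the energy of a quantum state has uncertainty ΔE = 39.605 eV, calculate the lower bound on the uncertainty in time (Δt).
8.310 as

Using the energy-time uncertainty principle:
ΔEΔt ≥ ℏ/2

The minimum uncertainty in time is:
Δt_min = ℏ/(2ΔE)
Δt_min = (1.055e-34 J·s) / (2 × 6.345e-18 J)
Δt_min = 8.310e-18 s = 8.310 as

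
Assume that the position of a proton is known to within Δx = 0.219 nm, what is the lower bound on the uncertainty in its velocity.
143.948 m/s

Using the Heisenberg uncertainty principle and Δp = mΔv:
ΔxΔp ≥ ℏ/2
Δx(mΔv) ≥ ℏ/2

The minimum uncertainty in velocity is:
Δv_min = ℏ/(2mΔx)
Δv_min = (1.055e-34 J·s) / (2 × 1.673e-27 kg × 2.190e-10 m)
Δv_min = 1.439e+02 m/s = 143.948 m/s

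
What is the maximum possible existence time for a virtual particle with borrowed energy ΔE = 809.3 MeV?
4.067 × 10^-25 s

Using the energy-time uncertainty principle:
ΔEΔt ≥ ℏ/2

For a virtual particle borrowing energy ΔE, the maximum lifetime is:
Δt_max = ℏ/(2ΔE)

Converting energy:
ΔE = 809.3 MeV = 1.297e-10 J

Δt_max = (1.055e-34 J·s) / (2 × 1.297e-10 J)
Δt_max = 4.067e-25 s = 4.067 × 10^-25 s

Virtual particles with higher borrowed energy exist for shorter times.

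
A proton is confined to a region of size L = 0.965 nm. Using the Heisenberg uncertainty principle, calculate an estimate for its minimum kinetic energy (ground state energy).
5.571 μeV

Using the uncertainty principle to estimate ground state energy:

1. The position uncertainty is approximately the confinement size:
   Δx ≈ L = 9.650e-10 m

2. From ΔxΔp ≥ ℏ/2, the minimum momentum uncertainty is:
   Δp ≈ ℏ/(2L) = 5.464e-26 kg·m/s

3. The kinetic energy is approximately:
   KE ≈ (Δp)²/(2m) = (5.464e-26)²/(2 × 1.673e-27 kg)
   KE ≈ 8.925e-25 J = 5.571 μeV

This is an order-of-magnitude estimate of the ground state energy.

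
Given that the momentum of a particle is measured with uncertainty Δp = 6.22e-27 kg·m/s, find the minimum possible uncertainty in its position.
8.477 nm

Using the Heisenberg uncertainty principle:
ΔxΔp ≥ ℏ/2

The minimum uncertainty in position is:
Δx_min = ℏ/(2Δp)
Δx_min = (1.055e-34 J·s) / (2 × 6.220e-27 kg·m/s)
Δx_min = 8.477e-09 m = 8.477 nm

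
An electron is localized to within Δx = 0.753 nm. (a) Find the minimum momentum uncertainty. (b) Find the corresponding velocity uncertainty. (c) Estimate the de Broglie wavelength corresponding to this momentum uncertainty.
(a) Δp_min = 7.002 × 10^-26 kg·m/s
(b) Δv_min = 76.871 km/s
(c) λ_dB = 9.462 nm

Step-by-step:

(a) From the uncertainty principle:
Δp_min = ℏ/(2Δx) = (1.055e-34 J·s)/(2 × 7.530e-10 m) = 7.002e-26 kg·m/s

(b) The velocity uncertainty:
Δv = Δp/m = (7.002e-26 kg·m/s)/(9.109e-31 kg) = 7.687e+04 m/s = 76.871 km/s

(c) The de Broglie wavelength for this momentum:
λ = h/p = (6.626e-34 J·s)/(7.002e-26 kg·m/s) = 9.462e-09 m = 9.462 nm

Note: The de Broglie wavelength is comparable to the localization size, as expected from wave-particle duality.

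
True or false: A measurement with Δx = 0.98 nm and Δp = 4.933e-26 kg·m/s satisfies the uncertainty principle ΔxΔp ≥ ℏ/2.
No, it violates the uncertainty principle (impossible measurement).

Calculate the product ΔxΔp:
ΔxΔp = (9.800e-10 m) × (4.933e-26 kg·m/s)
ΔxΔp = 4.834e-35 J·s

Compare to the minimum allowed value ℏ/2:
ℏ/2 = 5.273e-35 J·s

Since ΔxΔp = 4.834e-35 J·s < 5.273e-35 J·s = ℏ/2,
the measurement violates the uncertainty principle.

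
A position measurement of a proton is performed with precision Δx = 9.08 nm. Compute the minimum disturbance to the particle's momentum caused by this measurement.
5.807 × 10^-27 kg·m/s

The uncertainty principle implies that measuring position disturbs momentum:
ΔxΔp ≥ ℏ/2

When we measure position with precision Δx, we necessarily introduce a momentum uncertainty:
Δp ≥ ℏ/(2Δx)
Δp_min = (1.055e-34 J·s) / (2 × 9.080e-09 m)
Δp_min = 5.807e-27 kg·m/s

The more precisely we measure position, the greater the momentum disturbance.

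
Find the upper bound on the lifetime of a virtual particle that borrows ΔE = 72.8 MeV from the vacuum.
4.521 ys

Using the energy-time uncertainty principle:
ΔEΔt ≥ ℏ/2

For a virtual particle borrowing energy ΔE, the maximum lifetime is:
Δt_max = ℏ/(2ΔE)

Converting energy:
ΔE = 72.8 MeV = 1.166e-11 J

Δt_max = (1.055e-34 J·s) / (2 × 1.166e-11 J)
Δt_max = 4.521e-24 s = 4.521 ys

Virtual particles with higher borrowed energy exist for shorter times.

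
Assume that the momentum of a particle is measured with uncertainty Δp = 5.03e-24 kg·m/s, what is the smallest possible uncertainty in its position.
10.483 pm

Using the Heisenberg uncertainty principle:
ΔxΔp ≥ ℏ/2

The minimum uncertainty in position is:
Δx_min = ℏ/(2Δp)
Δx_min = (1.055e-34 J·s) / (2 × 5.030e-24 kg·m/s)
Δx_min = 1.048e-11 m = 10.483 pm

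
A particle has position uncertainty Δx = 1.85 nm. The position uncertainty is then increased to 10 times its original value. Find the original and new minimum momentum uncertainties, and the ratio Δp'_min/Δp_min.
Original Δp_min = 2.850 × 10^-26 kg·m/s; new Δp'_min = 2.850 × 10^-27 kg·m/s; ratio Δp'_min/Δp_min = 1/10.

From the uncertainty principle ΔxΔp ≥ ℏ/2, the minimum momentum uncertainty is Δp_min = ℏ/(2Δx).

Original (Δx = 1.85 nm = 1.850e-09 m):
Δp_min = (1.055e-34 J·s)/(2 × 1.850e-09 m) = 2.850e-26 kg·m/s

When Δx → 10Δx:
Δp'_min = ℏ/(2 × 10Δx) = (1/10) × ℏ/(2Δx) = (1/10) × Δp_min
Δp'_min = 1/10 × 2.850e-26 kg·m/s = 2.850e-27 kg·m/s

Since Δp_min ∝ 1/Δx, when Δx is increased to 10 times its original value, Δp_min decreases to 1/10 of its original value.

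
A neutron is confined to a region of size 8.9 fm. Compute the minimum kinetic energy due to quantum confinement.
65.400 keV

Using the uncertainty principle:

1. Position uncertainty: Δx ≈ 8.900e-15 m
2. Minimum momentum uncertainty: Δp = ℏ/(2Δx) = 5.925e-21 kg·m/s
3. Minimum kinetic energy:
   KE = (Δp)²/(2m) = (5.925e-21)²/(2 × 1.675e-27 kg)
   KE = 1.048e-14 J = 65.400 keV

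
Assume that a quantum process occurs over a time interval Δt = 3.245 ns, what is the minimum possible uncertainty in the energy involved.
101.419 neV

Using the energy-time uncertainty principle:
ΔEΔt ≥ ℏ/2

The minimum uncertainty in energy is:
ΔE_min = ℏ/(2Δt)
ΔE_min = (1.055e-34 J·s) / (2 × 3.245e-09 s)
ΔE_min = 1.625e-26 J = 101.419 neV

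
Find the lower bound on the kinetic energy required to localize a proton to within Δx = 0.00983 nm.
53.684 meV

Localizing a particle requires giving it sufficient momentum uncertainty:

1. From uncertainty principle: Δp ≥ ℏ/(2Δx)
   Δp_min = (1.055e-34 J·s) / (2 × 9.830e-12 m)
   Δp_min = 5.364e-24 kg·m/s

2. This momentum uncertainty corresponds to kinetic energy:
   KE ≈ (Δp)²/(2m) = (5.364e-24)²/(2 × 1.673e-27 kg)
   KE = 8.601e-21 J = 53.684 meV

Tighter localization requires more energy.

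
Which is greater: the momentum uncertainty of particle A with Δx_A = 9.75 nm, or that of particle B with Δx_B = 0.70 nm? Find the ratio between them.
Particle B has the larger minimum momentum uncertainty, by a factor of 13.93.

For each particle, the minimum momentum uncertainty is Δp_min = ℏ/(2Δx):

Particle A: Δp_A = ℏ/(2×9.750e-09 m) = 5.408e-27 kg·m/s
Particle B: Δp_B = ℏ/(2×7.000e-10 m) = 7.533e-26 kg·m/s

Ratio: Δp_B/Δp_A = 13.93

Since Δp_min ∝ 1/Δx, the particle with smaller position uncertainty (B) has larger momentum uncertainty.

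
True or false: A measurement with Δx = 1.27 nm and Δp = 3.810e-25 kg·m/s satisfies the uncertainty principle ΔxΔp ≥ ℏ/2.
Yes, it satisfies the uncertainty principle.

Calculate the product ΔxΔp:
ΔxΔp = (1.270e-09 m) × (3.810e-25 kg·m/s)
ΔxΔp = 4.839e-34 J·s

Compare to the minimum allowed value ℏ/2:
ℏ/2 = 5.273e-35 J·s

Since ΔxΔp = 4.839e-34 J·s ≥ 5.273e-35 J·s = ℏ/2,
the measurement satisfies the uncertainty principle.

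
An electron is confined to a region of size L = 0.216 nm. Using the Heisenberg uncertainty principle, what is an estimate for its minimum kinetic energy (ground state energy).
204.153 meV

Using the uncertainty principle to estimate ground state energy:

1. The position uncertainty is approximately the confinement size:
   Δx ≈ L = 2.160e-10 m

2. From ΔxΔp ≥ ℏ/2, the minimum momentum uncertainty is:
   Δp ≈ ℏ/(2L) = 2.441e-25 kg·m/s

3. The kinetic energy is approximately:
   KE ≈ (Δp)²/(2m) = (2.441e-25)²/(2 × 9.109e-31 kg)
   KE ≈ 3.271e-20 J = 204.153 meV

This is an order-of-magnitude estimate of the ground state energy.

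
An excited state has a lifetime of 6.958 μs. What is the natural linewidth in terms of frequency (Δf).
11.437 kHz

Using the energy-time uncertainty principle and E = hf:
ΔEΔt ≥ ℏ/2
hΔf·Δt ≥ ℏ/2

The minimum frequency uncertainty is:
Δf = ℏ/(2hτ) = 1/(4πτ)
Δf = 1/(4π × 6.958e-06 s)
Δf = 1.144e+04 Hz = 11.437 kHz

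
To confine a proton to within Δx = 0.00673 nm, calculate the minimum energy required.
114.531 meV

Localizing a particle requires giving it sufficient momentum uncertainty:

1. From uncertainty principle: Δp ≥ ℏ/(2Δx)
   Δp_min = (1.055e-34 J·s) / (2 × 6.730e-12 m)
   Δp_min = 7.835e-24 kg·m/s

2. This momentum uncertainty corresponds to kinetic energy:
   KE ≈ (Δp)²/(2m) = (7.835e-24)²/(2 × 1.673e-27 kg)
   KE = 1.835e-20 J = 114.531 meV

Tighter localization requires more energy.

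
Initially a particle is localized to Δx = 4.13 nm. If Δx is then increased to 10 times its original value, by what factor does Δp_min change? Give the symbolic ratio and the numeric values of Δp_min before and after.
Original Δp_min = 1.277 × 10^-26 kg·m/s; new Δp'_min = 1.277 × 10^-27 kg·m/s; ratio Δp'_min/Δp_min = 1/10.

From the uncertainty principle ΔxΔp ≥ ℏ/2, the minimum momentum uncertainty is Δp_min = ℏ/(2Δx).

Original (Δx = 4.13 nm = 4.130e-09 m):
Δp_min = (1.055e-34 J·s)/(2 × 4.130e-09 m) = 1.277e-26 kg·m/s

When Δx → 10Δx:
Δp'_min = ℏ/(2 × 10Δx) = (1/10) × ℏ/(2Δx) = (1/10) × Δp_min
Δp'_min = 1/10 × 1.277e-26 kg·m/s = 1.277e-27 kg·m/s

Since Δp_min ∝ 1/Δx, when Δx is increased to 10 times its original value, Δp_min decreases to 1/10 of its original value.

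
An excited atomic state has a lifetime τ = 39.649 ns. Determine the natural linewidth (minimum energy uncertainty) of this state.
8.300 neV

Using the energy-time uncertainty principle:
ΔEΔt ≥ ℏ/2

The lifetime τ represents the time uncertainty Δt.
The natural linewidth (minimum energy uncertainty) is:

ΔE = ℏ/(2τ)
ΔE = (1.055e-34 J·s) / (2 × 3.965e-08 s)
ΔE = 1.330e-27 J = 8.300 neV

This natural linewidth limits the precision of spectroscopic measurements.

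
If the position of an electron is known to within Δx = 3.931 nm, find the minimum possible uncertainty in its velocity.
14.725 km/s

Using the Heisenberg uncertainty principle and Δp = mΔv:
ΔxΔp ≥ ℏ/2
Δx(mΔv) ≥ ℏ/2

The minimum uncertainty in velocity is:
Δv_min = ℏ/(2mΔx)
Δv_min = (1.055e-34 J·s) / (2 × 9.109e-31 kg × 3.931e-09 m)
Δv_min = 1.472e+04 m/s = 14.725 km/s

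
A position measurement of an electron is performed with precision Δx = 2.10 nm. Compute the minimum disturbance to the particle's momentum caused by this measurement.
2.511 × 10^-26 kg·m/s

The uncertainty principle implies that measuring position disturbs momentum:
ΔxΔp ≥ ℏ/2

When we measure position with precision Δx, we necessarily introduce a momentum uncertainty:
Δp ≥ ℏ/(2Δx)
Δp_min = (1.055e-34 J·s) / (2 × 2.100e-09 m)
Δp_min = 2.511e-26 kg·m/s

The more precisely we measure position, the greater the momentum disturbance.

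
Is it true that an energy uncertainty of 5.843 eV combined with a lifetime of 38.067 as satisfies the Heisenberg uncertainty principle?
No, it violates the uncertainty relation.

Calculate the product ΔEΔt:
ΔE = 5.843 eV = 9.362e-19 J
ΔEΔt = (9.362e-19 J) × (3.807e-17 s)
ΔEΔt = 3.564e-35 J·s

Compare to the minimum allowed value ℏ/2:
ℏ/2 = 5.273e-35 J·s

Since ΔEΔt = 3.564e-35 J·s < 5.273e-35 J·s = ℏ/2,
this violates the uncertainty relation.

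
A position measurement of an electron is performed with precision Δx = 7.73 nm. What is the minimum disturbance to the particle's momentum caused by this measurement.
6.821 × 10^-27 kg·m/s

The uncertainty principle implies that measuring position disturbs momentum:
ΔxΔp ≥ ℏ/2

When we measure position with precision Δx, we necessarily introduce a momentum uncertainty:
Δp ≥ ℏ/(2Δx)
Δp_min = (1.055e-34 J·s) / (2 × 7.730e-09 m)
Δp_min = 6.821e-27 kg·m/s

The more precisely we measure position, the greater the momentum disturbance.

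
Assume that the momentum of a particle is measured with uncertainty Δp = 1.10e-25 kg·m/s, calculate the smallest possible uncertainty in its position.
479.351 pm

Using the Heisenberg uncertainty principle:
ΔxΔp ≥ ℏ/2

The minimum uncertainty in position is:
Δx_min = ℏ/(2Δp)
Δx_min = (1.055e-34 J·s) / (2 × 1.100e-25 kg·m/s)
Δx_min = 4.794e-10 m = 479.351 pm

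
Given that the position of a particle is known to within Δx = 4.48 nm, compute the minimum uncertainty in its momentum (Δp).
1.177 × 10^-26 kg·m/s

Using the Heisenberg uncertainty principle:
ΔxΔp ≥ ℏ/2

The minimum uncertainty in momentum is:
Δp_min = ℏ/(2Δx)
Δp_min = (1.055e-34 J·s) / (2 × 4.480e-09 m)
Δp_min = 1.177e-26 kg·m/s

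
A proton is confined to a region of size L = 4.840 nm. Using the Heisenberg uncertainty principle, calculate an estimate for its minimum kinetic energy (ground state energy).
221.444 neV

Using the uncertainty principle to estimate ground state energy:

1. The position uncertainty is approximately the confinement size:
   Δx ≈ L = 4.840e-09 m

2. From ΔxΔp ≥ ℏ/2, the minimum momentum uncertainty is:
   Δp ≈ ℏ/(2L) = 1.089e-26 kg·m/s

3. The kinetic energy is approximately:
   KE ≈ (Δp)²/(2m) = (1.089e-26)²/(2 × 1.673e-27 kg)
   KE ≈ 3.548e-26 J = 221.444 neV

This is an order-of-magnitude estimate of the ground state energy.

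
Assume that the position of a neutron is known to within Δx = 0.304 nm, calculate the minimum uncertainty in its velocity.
103.556 m/s

Using the Heisenberg uncertainty principle and Δp = mΔv:
ΔxΔp ≥ ℏ/2
Δx(mΔv) ≥ ℏ/2

The minimum uncertainty in velocity is:
Δv_min = ℏ/(2mΔx)
Δv_min = (1.055e-34 J·s) / (2 × 1.675e-27 kg × 3.040e-10 m)
Δv_min = 1.036e+02 m/s = 103.556 m/s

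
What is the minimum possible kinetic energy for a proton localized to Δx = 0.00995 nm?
52.397 meV

Localizing a particle requires giving it sufficient momentum uncertainty:

1. From uncertainty principle: Δp ≥ ℏ/(2Δx)
   Δp_min = (1.055e-34 J·s) / (2 × 9.950e-12 m)
   Δp_min = 5.299e-24 kg·m/s

2. This momentum uncertainty corresponds to kinetic energy:
   KE ≈ (Δp)²/(2m) = (5.299e-24)²/(2 × 1.673e-27 kg)
   KE = 8.395e-21 J = 52.397 meV

Tighter localization requires more energy.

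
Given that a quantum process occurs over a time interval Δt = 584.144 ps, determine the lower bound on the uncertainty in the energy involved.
563.399 neV

Using the energy-time uncertainty principle:
ΔEΔt ≥ ℏ/2

The minimum uncertainty in energy is:
ΔE_min = ℏ/(2Δt)
ΔE_min = (1.055e-34 J·s) / (2 × 5.841e-10 s)
ΔE_min = 9.027e-26 J = 563.399 neV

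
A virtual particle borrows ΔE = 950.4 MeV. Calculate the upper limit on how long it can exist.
3.463 × 10^-25 s

Using the energy-time uncertainty principle:
ΔEΔt ≥ ℏ/2

For a virtual particle borrowing energy ΔE, the maximum lifetime is:
Δt_max = ℏ/(2ΔE)

Converting energy:
ΔE = 950.4 MeV = 1.523e-10 J

Δt_max = (1.055e-34 J·s) / (2 × 1.523e-10 J)
Δt_max = 3.463e-25 s = 3.463 × 10^-25 s

Virtual particles with higher borrowed energy exist for shorter times.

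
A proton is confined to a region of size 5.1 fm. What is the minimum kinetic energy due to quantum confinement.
199.441 keV

Using the uncertainty principle:

1. Position uncertainty: Δx ≈ 5.100e-15 m
2. Minimum momentum uncertainty: Δp = ℏ/(2Δx) = 1.034e-20 kg·m/s
3. Minimum kinetic energy:
   KE = (Δp)²/(2m) = (1.034e-20)²/(2 × 1.673e-27 kg)
   KE = 3.195e-14 J = 199.441 keV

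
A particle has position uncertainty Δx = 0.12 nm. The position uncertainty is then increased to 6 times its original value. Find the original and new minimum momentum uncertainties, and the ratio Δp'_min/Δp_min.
Original Δp_min = 4.394 × 10^-25 kg·m/s; new Δp'_min = 7.323 × 10^-26 kg·m/s; ratio Δp'_min/Δp_min = 1/6.

From the uncertainty principle ΔxΔp ≥ ℏ/2, the minimum momentum uncertainty is Δp_min = ℏ/(2Δx).

Original (Δx = 0.12 nm = 1.200e-10 m):
Δp_min = (1.055e-34 J·s)/(2 × 1.200e-10 m) = 4.394e-25 kg·m/s

When Δx → 6Δx:
Δp'_min = ℏ/(2 × 6Δx) = (1/6) × ℏ/(2Δx) = (1/6) × Δp_min
Δp'_min = 1/6 × 4.394e-25 kg·m/s = 7.323e-26 kg·m/s

Since Δp_min ∝ 1/Δx, when Δx is increased to 6 times its original value, Δp_min decreases to 1/6 of its original value.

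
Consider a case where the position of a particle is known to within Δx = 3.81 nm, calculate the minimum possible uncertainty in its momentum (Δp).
1.384 × 10^-26 kg·m/s

Using the Heisenberg uncertainty principle:
ΔxΔp ≥ ℏ/2

The minimum uncertainty in momentum is:
Δp_min = ℏ/(2Δx)
Δp_min = (1.055e-34 J·s) / (2 × 3.810e-09 m)
Δp_min = 1.384e-26 kg·m/s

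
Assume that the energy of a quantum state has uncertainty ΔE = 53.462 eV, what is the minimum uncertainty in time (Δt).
6.156 as

Using the energy-time uncertainty principle:
ΔEΔt ≥ ℏ/2

The minimum uncertainty in time is:
Δt_min = ℏ/(2ΔE)
Δt_min = (1.055e-34 J·s) / (2 × 8.566e-18 J)
Δt_min = 6.156e-18 s = 6.156 as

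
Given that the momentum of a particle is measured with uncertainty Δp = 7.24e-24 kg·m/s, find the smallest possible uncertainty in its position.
7.283 pm

Using the Heisenberg uncertainty principle:
ΔxΔp ≥ ℏ/2

The minimum uncertainty in position is:
Δx_min = ℏ/(2Δp)
Δx_min = (1.055e-34 J·s) / (2 × 7.240e-24 kg·m/s)
Δx_min = 7.283e-12 m = 7.283 pm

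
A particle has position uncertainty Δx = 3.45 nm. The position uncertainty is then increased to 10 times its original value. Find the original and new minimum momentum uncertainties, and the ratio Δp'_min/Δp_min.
Original Δp_min = 1.528 × 10^-26 kg·m/s; new Δp'_min = 1.528 × 10^-27 kg·m/s; ratio Δp'_min/Δp_min = 1/10.

From the uncertainty principle ΔxΔp ≥ ℏ/2, the minimum momentum uncertainty is Δp_min = ℏ/(2Δx).

Original (Δx = 3.45 nm = 3.450e-09 m):
Δp_min = (1.055e-34 J·s)/(2 × 3.450e-09 m) = 1.528e-26 kg·m/s

When Δx → 10Δx:
Δp'_min = ℏ/(2 × 10Δx) = (1/10) × ℏ/(2Δx) = (1/10) × Δp_min
Δp'_min = 1/10 × 1.528e-26 kg·m/s = 1.528e-27 kg·m/s

Since Δp_min ∝ 1/Δx, when Δx is increased to 10 times its original value, Δp_min decreases to 1/10 of its original value.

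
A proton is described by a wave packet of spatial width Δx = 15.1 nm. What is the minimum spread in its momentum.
3.492 × 10^-27 kg·m/s

For a wave packet, the spatial width Δx and momentum spread Δp are related by the uncertainty principle:
ΔxΔp ≥ ℏ/2

The minimum momentum spread is:
Δp_min = ℏ/(2Δx)
Δp_min = (1.055e-34 J·s) / (2 × 1.510e-08 m)
Δp_min = 3.492e-27 kg·m/s

A wave packet cannot have both a well-defined position and well-defined momentum.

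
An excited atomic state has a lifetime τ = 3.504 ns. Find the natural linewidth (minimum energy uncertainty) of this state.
93.923 neV

Using the energy-time uncertainty principle:
ΔEΔt ≥ ℏ/2

The lifetime τ represents the time uncertainty Δt.
The natural linewidth (minimum energy uncertainty) is:

ΔE = ℏ/(2τ)
ΔE = (1.055e-34 J·s) / (2 × 3.504e-09 s)
ΔE = 1.505e-26 J = 93.923 neV

This natural linewidth limits the precision of spectroscopic measurements.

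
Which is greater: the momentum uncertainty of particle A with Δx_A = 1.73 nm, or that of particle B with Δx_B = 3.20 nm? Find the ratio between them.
Particle A has the larger minimum momentum uncertainty, by a factor of 1.85.

For each particle, the minimum momentum uncertainty is Δp_min = ℏ/(2Δx):

Particle A: Δp_A = ℏ/(2×1.730e-09 m) = 3.048e-26 kg·m/s
Particle B: Δp_B = ℏ/(2×3.200e-09 m) = 1.648e-26 kg·m/s

Ratio: Δp_A/Δp_B = 1.85

Since Δp_min ∝ 1/Δx, the particle with smaller position uncertainty (A) has larger momentum uncertainty.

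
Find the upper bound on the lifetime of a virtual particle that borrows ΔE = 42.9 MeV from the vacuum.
7.671 ys

Using the energy-time uncertainty principle:
ΔEΔt ≥ ℏ/2

For a virtual particle borrowing energy ΔE, the maximum lifetime is:
Δt_max = ℏ/(2ΔE)

Converting energy:
ΔE = 42.9 MeV = 6.873e-12 J

Δt_max = (1.055e-34 J·s) / (2 × 6.873e-12 J)
Δt_max = 7.671e-24 s = 7.671 ys

Virtual particles with higher borrowed energy exist for shorter times.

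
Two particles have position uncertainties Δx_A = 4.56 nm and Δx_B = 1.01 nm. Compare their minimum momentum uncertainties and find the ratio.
Particle B has the larger minimum momentum uncertainty, by a factor of 4.51.

For each particle, the minimum momentum uncertainty is Δp_min = ℏ/(2Δx):

Particle A: Δp_A = ℏ/(2×4.560e-09 m) = 1.156e-26 kg·m/s
Particle B: Δp_B = ℏ/(2×1.010e-09 m) = 5.221e-26 kg·m/s

Ratio: Δp_B/Δp_A = 4.51

Since Δp_min ∝ 1/Δx, the particle with smaller position uncertainty (B) has larger momentum uncertainty.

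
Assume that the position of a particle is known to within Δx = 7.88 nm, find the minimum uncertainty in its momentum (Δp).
6.691 × 10^-27 kg·m/s

Using the Heisenberg uncertainty principle:
ΔxΔp ≥ ℏ/2

The minimum uncertainty in momentum is:
Δp_min = ℏ/(2Δx)
Δp_min = (1.055e-34 J·s) / (2 × 7.880e-09 m)
Δp_min = 6.691e-27 kg·m/s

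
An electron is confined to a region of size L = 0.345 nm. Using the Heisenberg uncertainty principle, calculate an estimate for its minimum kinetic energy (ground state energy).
80.025 meV

Using the uncertainty principle to estimate ground state energy:

1. The position uncertainty is approximately the confinement size:
   Δx ≈ L = 3.450e-10 m

2. From ΔxΔp ≥ ℏ/2, the minimum momentum uncertainty is:
   Δp ≈ ℏ/(2L) = 1.528e-25 kg·m/s

3. The kinetic energy is approximately:
   KE ≈ (Δp)²/(2m) = (1.528e-25)²/(2 × 9.109e-31 kg)
   KE ≈ 1.282e-20 J = 80.025 meV

This is an order-of-magnitude estimate of the ground state energy.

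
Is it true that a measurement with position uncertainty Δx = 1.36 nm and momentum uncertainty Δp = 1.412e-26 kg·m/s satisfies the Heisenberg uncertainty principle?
No, it violates the uncertainty principle (impossible measurement).

Calculate the product ΔxΔp:
ΔxΔp = (1.360e-09 m) × (1.412e-26 kg·m/s)
ΔxΔp = 1.920e-35 J·s

Compare to the minimum allowed value ℏ/2:
ℏ/2 = 5.273e-35 J·s

Since ΔxΔp = 1.920e-35 J·s < 5.273e-35 J·s = ℏ/2,
the measurement violates the uncertainty principle.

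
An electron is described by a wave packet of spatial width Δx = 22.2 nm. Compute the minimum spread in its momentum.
2.375 × 10^-27 kg·m/s

For a wave packet, the spatial width Δx and momentum spread Δp are related by the uncertainty principle:
ΔxΔp ≥ ℏ/2

The minimum momentum spread is:
Δp_min = ℏ/(2Δx)
Δp_min = (1.055e-34 J·s) / (2 × 2.220e-08 m)
Δp_min = 2.375e-27 kg·m/s

A wave packet cannot have both a well-defined position and well-defined momentum.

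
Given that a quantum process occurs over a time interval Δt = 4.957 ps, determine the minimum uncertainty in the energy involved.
66.392 μeV

Using the energy-time uncertainty principle:
ΔEΔt ≥ ℏ/2

The minimum uncertainty in energy is:
ΔE_min = ℏ/(2Δt)
ΔE_min = (1.055e-34 J·s) / (2 × 4.957e-12 s)
ΔE_min = 1.064e-23 J = 66.392 μeV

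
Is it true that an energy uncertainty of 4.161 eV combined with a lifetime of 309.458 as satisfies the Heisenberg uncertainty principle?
Yes, it satisfies the uncertainty relation.

Calculate the product ΔEΔt:
ΔE = 4.161 eV = 6.667e-19 J
ΔEΔt = (6.667e-19 J) × (3.095e-16 s)
ΔEΔt = 2.063e-34 J·s

Compare to the minimum allowed value ℏ/2:
ℏ/2 = 5.273e-35 J·s

Since ΔEΔt = 2.063e-34 J·s ≥ 5.273e-35 J·s = ℏ/2,
this satisfies the uncertainty relation.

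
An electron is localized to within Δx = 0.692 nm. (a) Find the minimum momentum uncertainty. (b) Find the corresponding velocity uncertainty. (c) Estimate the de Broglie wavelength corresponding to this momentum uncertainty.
(a) Δp_min = 7.620 × 10^-26 kg·m/s
(b) Δv_min = 83.647 km/s
(c) λ_dB = 8.696 nm

Step-by-step:

(a) From the uncertainty principle:
Δp_min = ℏ/(2Δx) = (1.055e-34 J·s)/(2 × 6.920e-10 m) = 7.620e-26 kg·m/s

(b) The velocity uncertainty:
Δv = Δp/m = (7.620e-26 kg·m/s)/(9.109e-31 kg) = 8.365e+04 m/s = 83.647 km/s

(c) The de Broglie wavelength for this momentum:
λ = h/p = (6.626e-34 J·s)/(7.620e-26 kg·m/s) = 8.696e-09 m = 8.696 nm

Note: The de Broglie wavelength is comparable to the localization size, as expected from wave-particle duality.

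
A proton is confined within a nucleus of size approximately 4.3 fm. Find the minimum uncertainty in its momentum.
1.226 × 10^-20 kg·m/s

Using the Heisenberg uncertainty principle:
ΔxΔp ≥ ℏ/2

With Δx ≈ L = 4.300e-15 m (the confinement size):
Δp_min = ℏ/(2Δx)
Δp_min = (1.055e-34 J·s) / (2 × 4.300e-15 m)
Δp_min = 1.226e-20 kg·m/s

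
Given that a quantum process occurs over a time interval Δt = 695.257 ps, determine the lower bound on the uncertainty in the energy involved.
473.359 neV

Using the energy-time uncertainty principle:
ΔEΔt ≥ ℏ/2

The minimum uncertainty in energy is:
ΔE_min = ℏ/(2Δt)
ΔE_min = (1.055e-34 J·s) / (2 × 6.953e-10 s)
ΔE_min = 7.584e-26 J = 473.359 neV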